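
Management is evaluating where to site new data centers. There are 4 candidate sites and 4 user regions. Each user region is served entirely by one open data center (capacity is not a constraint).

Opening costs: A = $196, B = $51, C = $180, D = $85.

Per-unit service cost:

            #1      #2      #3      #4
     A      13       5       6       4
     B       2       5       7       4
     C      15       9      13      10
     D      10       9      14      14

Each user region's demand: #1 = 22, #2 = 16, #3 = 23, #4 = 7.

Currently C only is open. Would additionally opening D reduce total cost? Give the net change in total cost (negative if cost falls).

Current service cost with {C}: 843.
Adding D: each user region re-picks its cheapest; new service cost 733, saving 110.
Extra fixed cost: 85. Net change = 85 − 110 = -25.
(Totals: 1023 → 998.)

Yes — net change −25 (cost falls by 25).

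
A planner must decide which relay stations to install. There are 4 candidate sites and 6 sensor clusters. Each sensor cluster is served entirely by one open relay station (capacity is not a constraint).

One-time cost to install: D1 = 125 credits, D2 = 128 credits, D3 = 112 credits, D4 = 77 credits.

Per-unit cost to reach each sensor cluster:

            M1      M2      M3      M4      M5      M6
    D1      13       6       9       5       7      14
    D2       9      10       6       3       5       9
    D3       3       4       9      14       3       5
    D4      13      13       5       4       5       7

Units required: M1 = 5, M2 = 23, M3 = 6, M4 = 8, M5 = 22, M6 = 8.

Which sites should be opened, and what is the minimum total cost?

Open D3 and D4; minimum total cost 464.

For any fixed open set, each sensor cluster goes to its cheapest open site; total = fixed + service.
{D3, D4}: M1→D3 3·5=15, M2→D3 4·23=92, M3→D4 5·6=30, M4→D4 4·8=32, M5→D3 3·22=66, M6→D3 5·8=40. Service 275; fixed 189; total 464.
{D3}: service 379 + fixed 112 = 491
{D2, D3}: service 273 + fixed 240 = 513
{D1, D2, D3, D4}: service 267 + fixed 442 = 709
No other subset beats 464.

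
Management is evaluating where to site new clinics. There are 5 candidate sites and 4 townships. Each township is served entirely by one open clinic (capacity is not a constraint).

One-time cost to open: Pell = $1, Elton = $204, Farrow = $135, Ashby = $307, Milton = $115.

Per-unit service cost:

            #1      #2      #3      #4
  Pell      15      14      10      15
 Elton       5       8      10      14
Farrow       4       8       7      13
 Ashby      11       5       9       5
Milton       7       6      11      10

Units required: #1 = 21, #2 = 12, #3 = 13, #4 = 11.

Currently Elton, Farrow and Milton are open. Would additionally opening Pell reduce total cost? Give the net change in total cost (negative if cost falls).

Current service cost with {Elton, Farrow, Milton}: 357.
Adding Pell: each township re-picks its cheapest; new service cost 357, saving 0.
Extra fixed cost: 1. Net change = 1 − 0 = 1.
(Totals: 811 → 812.)

No — net change +1 (cost rises by 1).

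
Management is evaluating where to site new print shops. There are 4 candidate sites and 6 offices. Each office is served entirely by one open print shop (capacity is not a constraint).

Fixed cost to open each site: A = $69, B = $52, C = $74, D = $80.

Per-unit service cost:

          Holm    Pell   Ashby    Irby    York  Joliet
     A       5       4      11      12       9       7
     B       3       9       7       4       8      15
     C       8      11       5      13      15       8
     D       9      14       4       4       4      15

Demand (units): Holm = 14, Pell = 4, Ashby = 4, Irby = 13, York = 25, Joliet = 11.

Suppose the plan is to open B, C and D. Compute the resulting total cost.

Total cost: 540

Each office is assigned to its cheapest site among the open ones.
{B, C, D}: Holm→B 3·14=42, Pell→B 9·4=36, Ashby→D 4·4=16, Irby→B 4·13=52, York→D 4·25=100, Joliet→C 8·11=88. Service 334; fixed 206; total 540.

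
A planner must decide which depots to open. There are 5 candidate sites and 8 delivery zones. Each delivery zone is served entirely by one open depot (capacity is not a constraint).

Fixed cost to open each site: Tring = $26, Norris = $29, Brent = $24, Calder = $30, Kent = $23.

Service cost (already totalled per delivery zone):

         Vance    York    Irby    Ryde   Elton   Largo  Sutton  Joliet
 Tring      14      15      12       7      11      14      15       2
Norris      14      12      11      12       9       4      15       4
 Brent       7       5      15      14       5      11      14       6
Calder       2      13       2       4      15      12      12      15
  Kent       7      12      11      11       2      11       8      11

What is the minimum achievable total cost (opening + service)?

For any fixed open set, each delivery zone goes to its cheapest open site; total = fixed + service.
{Kent}: Vance→Kent 7, York→Kent 12, Irby→Kent 11, Ryde→Kent 11, Elton→Kent 2, Largo→Kent 11, Sutton→Kent 8, Joliet→Kent 11. Service 73; fixed 23; total 96.
{Brent}: Vance→Brent 7, York→Brent 5, Irby→Brent 15, Ryde→Brent 14, Elton→Brent 5, Largo→Brent 11, Sutton→Brent 14, Joliet→Brent 6. Service 77; fixed 24; total 101.
{Brent, Calder}: Vance→Calder 2, York→Brent 5, Irby→Calder 2, Ryde→Calder 4, Elton→Brent 5, Largo→Brent 11, Sutton→Calder 12, Joliet→Brent 6. Service 47; fixed 54; total 101.
{Tring, Norris, Brent, Calder, Kent}: service 29 + fixed 132 = 161
No other subset beats 96.

Minimum total cost: 96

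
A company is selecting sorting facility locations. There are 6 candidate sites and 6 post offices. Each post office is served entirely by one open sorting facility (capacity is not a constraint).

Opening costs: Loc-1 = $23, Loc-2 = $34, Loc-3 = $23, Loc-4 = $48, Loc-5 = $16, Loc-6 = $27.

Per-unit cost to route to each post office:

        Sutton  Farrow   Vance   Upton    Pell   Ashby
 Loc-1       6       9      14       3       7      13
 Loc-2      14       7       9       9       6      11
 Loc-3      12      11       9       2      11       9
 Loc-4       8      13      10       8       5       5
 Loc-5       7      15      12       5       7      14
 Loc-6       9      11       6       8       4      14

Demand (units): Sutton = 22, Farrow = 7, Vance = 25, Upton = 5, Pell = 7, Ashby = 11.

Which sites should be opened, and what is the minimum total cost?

For any fixed open set, each post office goes to its cheapest open site; total = fixed + service.
{Loc-1, Loc-4, Loc-6}: Sutton→Loc-1 6·22=132, Farrow→Loc-1 9·7=63, Vance→Loc-6 6·25=150, Upton→Loc-1 3·5=15, Pell→Loc-6 4·7=28, Ashby→Loc-4 5·11=55. Service 443; fixed 98; total 541.
{Loc-1, Loc-3, Loc-6}: service 482 + fixed 73 = 555
{Loc-1, Loc-4, Loc-5, Loc-6}: service 443 + fixed 114 = 557
{Loc-1, Loc-2, Loc-3, Loc-4, Loc-5, Loc-6}: service 424 + fixed 171 = 595
No other subset beats 541.

Open Loc-1, Loc-4 and Loc-6; minimum total cost 541.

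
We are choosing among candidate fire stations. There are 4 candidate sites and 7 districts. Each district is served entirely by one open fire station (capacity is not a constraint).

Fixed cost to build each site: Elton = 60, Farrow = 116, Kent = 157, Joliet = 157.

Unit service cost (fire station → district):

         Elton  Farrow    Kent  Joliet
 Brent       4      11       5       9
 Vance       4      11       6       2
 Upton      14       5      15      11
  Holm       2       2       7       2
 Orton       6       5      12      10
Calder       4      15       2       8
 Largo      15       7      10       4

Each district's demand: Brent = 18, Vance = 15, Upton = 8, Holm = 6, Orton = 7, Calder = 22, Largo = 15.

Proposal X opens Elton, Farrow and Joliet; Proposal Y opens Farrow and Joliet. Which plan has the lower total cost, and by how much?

Proposal X: {Elton, Farrow, Joliet}: Brent→Elton 4·18=72, Vance→Joliet 2·15=30, Upton→Farrow 5·8=40, Holm→Elton 2·6=12, Orton→Farrow 5·7=35, Calder→Elton 4·22=88, Largo→Joliet 4·15=60. Service 337; fixed 333; total 670.
Proposal Y: {Farrow, Joliet}: Brent→Joliet 9·18=162, Vance→Joliet 2·15=30, Upton→Farrow 5·8=40, Holm→Farrow 2·6=12, Orton→Farrow 5·7=35, Calder→Joliet 8·22=176, Largo→Joliet 4·15=60. Service 515; fixed 273; total 788.
Difference: |670 − 788| = 118.

Proposal X is cheaper by 118.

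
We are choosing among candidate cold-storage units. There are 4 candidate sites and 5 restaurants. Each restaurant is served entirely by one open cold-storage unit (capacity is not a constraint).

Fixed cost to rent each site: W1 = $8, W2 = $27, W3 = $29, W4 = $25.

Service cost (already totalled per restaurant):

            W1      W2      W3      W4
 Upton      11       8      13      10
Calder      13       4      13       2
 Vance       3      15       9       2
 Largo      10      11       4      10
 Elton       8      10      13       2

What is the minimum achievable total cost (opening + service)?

Minimum total cost: 51

For any fixed open set, each restaurant goes to its cheapest open site; total = fixed + service.
{W4}: Upton→W4 10, Calder→W4 2, Vance→W4 2, Largo→W4 10, Elton→W4 2. Service 26; fixed 25; total 51.
{W1}: Upton→W1 11, Calder→W1 13, Vance→W1 3, Largo→W1 10, Elton→W1 8. Service 45; fixed 8; total 53.
{W1, W4}: service 26 + fixed 33 = 59
{W1, W2, W3, W4}: service 18 + fixed 89 = 107
(All 15 nonempty subsets were checked; W4 only is lowest.)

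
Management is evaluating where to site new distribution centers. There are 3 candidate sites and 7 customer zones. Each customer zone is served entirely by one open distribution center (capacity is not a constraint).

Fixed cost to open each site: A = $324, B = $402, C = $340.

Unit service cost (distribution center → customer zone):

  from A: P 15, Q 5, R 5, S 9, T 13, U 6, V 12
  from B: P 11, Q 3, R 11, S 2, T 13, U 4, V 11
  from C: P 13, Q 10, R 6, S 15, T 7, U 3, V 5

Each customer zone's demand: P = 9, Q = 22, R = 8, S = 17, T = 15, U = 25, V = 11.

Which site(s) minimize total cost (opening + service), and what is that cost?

Open B only; minimum total cost 1105.

For any fixed open set, each customer zone goes to its cheapest open site; total = fixed + service.
{B}: P→B 11·9=99, Q→B 3·22=66, R→B 11·8=88, S→B 2·17=34, T→B 13·15=195, U→B 4·25=100, V→B 11·11=121. Service 703; fixed 402; total 1105.
{C}: service 875 + fixed 340 = 1215
{B, C}: P→B 11·9=99, Q→B 3·22=66, R→C 6·8=48, S→B 2·17=34, T→C 7·15=105, U→C 3·25=75, V→C 5·11=55. Service 482; fixed 742; total 1224.
{A, B, C}: service 474 + fixed 1066 = 1540
(All 7 nonempty subsets were checked; B only is lowest.)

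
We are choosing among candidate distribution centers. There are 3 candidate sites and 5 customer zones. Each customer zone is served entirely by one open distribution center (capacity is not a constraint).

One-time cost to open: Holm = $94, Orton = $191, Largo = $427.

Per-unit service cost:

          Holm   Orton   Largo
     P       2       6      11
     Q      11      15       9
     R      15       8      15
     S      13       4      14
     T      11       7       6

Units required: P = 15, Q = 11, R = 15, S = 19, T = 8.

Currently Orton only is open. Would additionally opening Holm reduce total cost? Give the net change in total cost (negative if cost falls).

Current service cost with {Orton}: 507.
Adding Holm: each customer zone re-picks its cheapest; new service cost 403, saving 104.
Extra fixed cost: 94. Net change = 94 − 104 = -10.
(Totals: 698 → 688.)

Yes — net change −10 (cost falls by 10).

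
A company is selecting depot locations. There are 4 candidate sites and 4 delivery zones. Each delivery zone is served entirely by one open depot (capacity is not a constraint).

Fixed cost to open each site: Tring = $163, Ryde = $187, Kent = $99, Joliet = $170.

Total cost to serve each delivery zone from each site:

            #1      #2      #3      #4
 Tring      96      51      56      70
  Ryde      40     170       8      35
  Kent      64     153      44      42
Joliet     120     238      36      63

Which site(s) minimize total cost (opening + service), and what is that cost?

Open Kent only; minimum total cost 402.

For any fixed open set, each delivery zone goes to its cheapest open site; total = fixed + service.
{Kent}: #1→Kent 64, #2→Kent 153, #3→Kent 44, #4→Kent 42. Service 303; fixed 99; total 402.
{Tring}: service 273 + fixed 163 = 436
{Ryde}: service 253 + fixed 187 = 440
{Tring, Ryde, Kent, Joliet}: #1→Ryde 40, #2→Tring 51, #3→Ryde 8, #4→Ryde 35. Service 134; fixed 619; total 753.
No other subset beats 402.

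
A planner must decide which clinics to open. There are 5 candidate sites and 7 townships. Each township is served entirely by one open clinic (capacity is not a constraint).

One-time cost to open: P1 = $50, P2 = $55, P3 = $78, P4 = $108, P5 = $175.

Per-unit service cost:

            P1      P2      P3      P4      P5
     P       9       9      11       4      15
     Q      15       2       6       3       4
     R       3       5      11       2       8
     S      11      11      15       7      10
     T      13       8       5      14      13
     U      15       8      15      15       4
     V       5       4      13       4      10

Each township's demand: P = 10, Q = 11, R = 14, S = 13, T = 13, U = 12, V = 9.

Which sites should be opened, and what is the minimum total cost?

Open P2 and P4; minimum total cost 580.

For any fixed open set, each township goes to its cheapest open site; total = fixed + service.
{P2, P4}: P→P4 4·10=40, Q→P2 2·11=22, R→P4 2·14=28, S→P4 7·13=91, T→P2 8·13=104, U→P2 8·12=96, V→P2 4·9=36. Service 417; fixed 163; total 580.
{P2}: P→P2 9·10=90, Q→P2 2·11=22, R→P2 5·14=70, S→P2 11·13=143, T→P2 8·13=104, U→P2 8·12=96, V→P2 4·9=36. Service 561; fixed 55; total 616.
{P2, P3, P4}: service 378 + fixed 241 = 619
{P1, P2, P3, P4, P5}: service 330 + fixed 466 = 796
No other subset beats 580.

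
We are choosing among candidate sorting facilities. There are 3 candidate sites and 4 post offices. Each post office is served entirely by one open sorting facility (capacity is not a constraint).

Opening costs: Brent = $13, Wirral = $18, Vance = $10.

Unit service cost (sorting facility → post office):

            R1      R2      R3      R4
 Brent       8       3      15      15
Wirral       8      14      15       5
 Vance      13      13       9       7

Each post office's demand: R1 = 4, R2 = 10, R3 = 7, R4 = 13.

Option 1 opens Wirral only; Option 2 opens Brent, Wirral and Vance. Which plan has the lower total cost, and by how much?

Option 2 is cheaper by 129.

Option 1: {Wirral}: R1→Wirral 8·4=32, R2→Wirral 14·10=140, R3→Wirral 15·7=105, R4→Wirral 5·13=65. Service 342; fixed 18; total 360.
Option 2: {Brent, Wirral, Vance}: R1→Brent 8·4=32, R2→Brent 3·10=30, R3→Vance 9·7=63, R4→Wirral 5·13=65. Service 190; fixed 41; total 231.
Difference: |360 − 231| = 129.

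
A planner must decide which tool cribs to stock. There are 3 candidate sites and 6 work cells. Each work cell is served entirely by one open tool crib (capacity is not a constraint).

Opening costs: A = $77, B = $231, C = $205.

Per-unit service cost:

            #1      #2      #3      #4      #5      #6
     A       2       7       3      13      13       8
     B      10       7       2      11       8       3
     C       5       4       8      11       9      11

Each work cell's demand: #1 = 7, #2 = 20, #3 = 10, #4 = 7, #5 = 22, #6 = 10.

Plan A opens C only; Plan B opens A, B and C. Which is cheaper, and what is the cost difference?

Plan A: {C}: #1→C 5·7=35, #2→C 4·20=80, #3→C 8·10=80, #4→C 11·7=77, #5→C 9·22=198, #6→C 11·10=110. Service 580; fixed 205; total 785.
Plan B: {A, B, C}: #1→A 2·7=14, #2→C 4·20=80, #3→B 2·10=20, #4→B 11·7=77, #5→B 8·22=176, #6→B 3·10=30. Service 397; fixed 513; total 910.
Difference: |785 − 910| = 125.

Plan A is cheaper by 125.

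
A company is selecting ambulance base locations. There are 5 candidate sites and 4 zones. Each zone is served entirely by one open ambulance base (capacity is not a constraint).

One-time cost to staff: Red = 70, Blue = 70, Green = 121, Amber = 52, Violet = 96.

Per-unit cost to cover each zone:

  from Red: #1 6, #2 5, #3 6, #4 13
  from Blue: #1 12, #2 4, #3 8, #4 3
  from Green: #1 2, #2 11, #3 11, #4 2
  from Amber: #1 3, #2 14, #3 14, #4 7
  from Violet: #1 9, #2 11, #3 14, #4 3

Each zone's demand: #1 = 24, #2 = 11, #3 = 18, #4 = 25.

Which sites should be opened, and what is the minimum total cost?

For any fixed open set, each zone goes to its cheapest open site; total = fixed + service.
{Red, Green}: #1→Green 2·24=48, #2→Red 5·11=55, #3→Red 6·18=108, #4→Green 2·25=50. Service 261; fixed 191; total 452.
{Blue, Amber}: service 335 + fixed 122 = 457
{Blue, Green}: service 286 + fixed 191 = 477
{Red, Blue, Green, Amber, Violet}: service 250 + fixed 409 = 659
No other subset beats 452.

Open Red and Green; minimum total cost 452.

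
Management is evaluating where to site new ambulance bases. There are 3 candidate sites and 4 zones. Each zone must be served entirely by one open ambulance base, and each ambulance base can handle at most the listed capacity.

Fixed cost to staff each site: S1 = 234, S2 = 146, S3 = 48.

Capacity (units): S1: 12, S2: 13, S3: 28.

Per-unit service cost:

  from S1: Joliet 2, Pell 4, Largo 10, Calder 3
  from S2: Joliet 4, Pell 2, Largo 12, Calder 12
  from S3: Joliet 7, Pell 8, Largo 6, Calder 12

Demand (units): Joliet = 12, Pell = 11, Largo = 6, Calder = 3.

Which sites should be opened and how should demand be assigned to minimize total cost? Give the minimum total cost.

Open {S2, S3}: Joliet→S3 7·12=84, Pell→S2 2·11=22, Largo→S3 6·6=36, Calder→S3 12·3=36.
Loads: S2 carries 11/13, S3 carries 21/28. Service 178; fixed 194; total 372.
Next best feasible plan costs 402.

Minimum total cost: 372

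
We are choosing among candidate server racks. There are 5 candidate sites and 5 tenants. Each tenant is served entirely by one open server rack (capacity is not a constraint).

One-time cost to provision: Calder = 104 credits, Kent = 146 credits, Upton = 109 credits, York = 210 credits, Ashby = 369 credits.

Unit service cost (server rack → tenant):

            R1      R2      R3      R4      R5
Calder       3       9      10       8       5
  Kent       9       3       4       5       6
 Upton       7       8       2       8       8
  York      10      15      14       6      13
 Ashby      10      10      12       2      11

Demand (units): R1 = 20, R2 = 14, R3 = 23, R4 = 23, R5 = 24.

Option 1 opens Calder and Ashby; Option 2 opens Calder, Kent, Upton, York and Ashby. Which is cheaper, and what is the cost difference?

Option 1 is cheaper by 197.

Option 1: {Calder, Ashby}: R1→Calder 3·20=60, R2→Calder 9·14=126, R3→Calder 10·23=230, R4→Ashby 2·23=46, R5→Calder 5·24=120. Service 582; fixed 473; total 1055.
Option 2: {Calder, Kent, Upton, York, Ashby}: R1→Calder 3·20=60, R2→Kent 3·14=42, R3→Upton 2·23=46, R4→Ashby 2·23=46, R5→Calder 5·24=120. Service 314; fixed 938; total 1252.
Difference: |1055 − 1252| = 197.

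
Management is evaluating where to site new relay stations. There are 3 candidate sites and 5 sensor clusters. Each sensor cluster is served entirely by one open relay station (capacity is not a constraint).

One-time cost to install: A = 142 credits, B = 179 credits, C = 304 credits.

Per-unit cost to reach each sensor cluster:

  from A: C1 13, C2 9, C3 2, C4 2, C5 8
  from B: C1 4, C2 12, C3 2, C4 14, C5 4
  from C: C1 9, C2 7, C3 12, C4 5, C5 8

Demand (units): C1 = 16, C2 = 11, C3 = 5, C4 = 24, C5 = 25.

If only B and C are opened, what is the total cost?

Total cost: 854

Each sensor cluster is assigned to its cheapest site among the open ones.
{B, C}: C1→B 4·16=64, C2→C 7·11=77, C3→B 2·5=10, C4→C 5·24=120, C5→B 4·25=100. Service 371; fixed 483; total 854.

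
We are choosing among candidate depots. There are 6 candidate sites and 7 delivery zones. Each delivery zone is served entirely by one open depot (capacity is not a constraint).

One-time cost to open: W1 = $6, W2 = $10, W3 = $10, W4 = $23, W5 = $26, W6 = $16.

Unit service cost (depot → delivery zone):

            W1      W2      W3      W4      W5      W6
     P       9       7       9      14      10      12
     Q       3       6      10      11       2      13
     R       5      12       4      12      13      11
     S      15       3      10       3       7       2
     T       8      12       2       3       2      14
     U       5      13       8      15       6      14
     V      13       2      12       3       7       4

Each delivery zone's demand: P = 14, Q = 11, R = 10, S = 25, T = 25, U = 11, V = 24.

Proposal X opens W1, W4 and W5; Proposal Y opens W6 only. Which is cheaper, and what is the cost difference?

Proposal X is cheaper by 582.

Proposal X: {W1, W4, W5}: P→W1 9·14=126, Q→W5 2·11=22, R→W1 5·10=50, S→W4 3·25=75, T→W5 2·25=50, U→W1 5·11=55, V→W4 3·24=72. Service 450; fixed 55; total 505.
Proposal Y: {W6}: P→W6 12·14=168, Q→W6 13·11=143, R→W6 11·10=110, S→W6 2·25=50, T→W6 14·25=350, U→W6 14·11=154, V→W6 4·24=96. Service 1071; fixed 16; total 1087.
Difference: |505 − 1087| = 582.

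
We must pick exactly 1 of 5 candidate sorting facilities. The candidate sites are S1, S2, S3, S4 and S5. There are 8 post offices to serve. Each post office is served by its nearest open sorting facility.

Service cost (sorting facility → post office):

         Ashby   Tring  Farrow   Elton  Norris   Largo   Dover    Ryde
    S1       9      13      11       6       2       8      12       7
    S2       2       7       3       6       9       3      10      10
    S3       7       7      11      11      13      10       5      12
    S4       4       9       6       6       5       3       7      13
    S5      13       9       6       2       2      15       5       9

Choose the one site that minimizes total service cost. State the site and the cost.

With exactly 1 open, each post office uses its cheapest among the chosen.
{S2}: Ashby→S2 2, Tring→S2 7, Farrow→S2 3, Elton→S2 6, Norris→S2 9, Largo→S2 3, Dover→S2 10, Ryde→S2 10. Service cost 50.
{S4}: service cost 53
{S5}: service cost 61
Among all 5 size-1 choices, {S2} is lowest.

Choose S2 only; total service cost 50.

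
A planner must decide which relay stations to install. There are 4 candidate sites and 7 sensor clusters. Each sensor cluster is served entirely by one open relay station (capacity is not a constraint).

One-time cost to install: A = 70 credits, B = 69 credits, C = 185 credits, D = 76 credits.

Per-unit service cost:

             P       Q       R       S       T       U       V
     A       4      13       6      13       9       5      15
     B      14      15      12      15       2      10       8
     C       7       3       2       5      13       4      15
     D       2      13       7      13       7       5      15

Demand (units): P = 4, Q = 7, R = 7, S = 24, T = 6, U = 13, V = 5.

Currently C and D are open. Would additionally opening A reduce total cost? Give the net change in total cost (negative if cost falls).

Current service cost with {C, D}: 332.
Adding A: each sensor cluster re-picks its cheapest; new service cost 332, saving 0.
Extra fixed cost: 70. Net change = 70 − 0 = 70.
(Totals: 593 → 663.)

No — net change +70 (cost rises by 70).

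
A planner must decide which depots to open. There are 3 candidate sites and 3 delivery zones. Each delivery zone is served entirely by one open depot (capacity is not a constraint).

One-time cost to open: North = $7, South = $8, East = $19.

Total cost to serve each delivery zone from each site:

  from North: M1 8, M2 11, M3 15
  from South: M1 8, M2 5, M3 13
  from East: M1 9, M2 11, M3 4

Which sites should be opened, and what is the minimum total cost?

For any fixed open set, each delivery zone goes to its cheapest open site; total = fixed + service.
{South}: M1→South 8, M2→South 5, M3→South 13. Service 26; fixed 8; total 34.
{North}: M1→North 8, M2→North 11, M3→North 15. Service 34; fixed 7; total 41.
{North, South}: M1→North 8, M2→South 5, M3→South 13. Service 26; fixed 15; total 41.
{North, South, East}: M1→North 8, M2→South 5, M3→East 4. Service 17; fixed 34; total 51.
(All 7 nonempty subsets were checked; South only is lowest.)

Open South only; minimum total cost 34.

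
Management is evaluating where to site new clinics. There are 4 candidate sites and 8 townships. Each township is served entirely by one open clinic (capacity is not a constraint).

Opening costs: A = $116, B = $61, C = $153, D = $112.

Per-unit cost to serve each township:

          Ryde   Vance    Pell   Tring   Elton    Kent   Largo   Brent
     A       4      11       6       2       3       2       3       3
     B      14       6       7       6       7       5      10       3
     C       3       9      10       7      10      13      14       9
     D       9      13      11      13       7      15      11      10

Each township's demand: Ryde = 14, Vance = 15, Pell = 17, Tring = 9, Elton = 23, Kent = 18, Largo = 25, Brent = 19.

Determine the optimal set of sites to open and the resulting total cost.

For any fixed open set, each township goes to its cheapest open site; total = fixed + service.
{A, B}: Ryde→A 4·14=56, Vance→B 6·15=90, Pell→A 6·17=102, Tring→A 2·9=18, Elton→A 3·23=69, Kent→A 2·18=36, Largo→A 3·25=75, Brent→A 3·19=57. Service 503; fixed 177; total 680.
{A}: Ryde→A 4·14=56, Vance→A 11·15=165, Pell→A 6·17=102, Tring→A 2·9=18, Elton→A 3·23=69, Kent→A 2·18=36, Largo→A 3·25=75, Brent→A 3·19=57. Service 578; fixed 116; total 694.
{A, B, D}: service 503 + fixed 289 = 792
{A, B, C, D}: service 489 + fixed 442 = 931
No other subset beats 680.

Open A and B; minimum total cost 680.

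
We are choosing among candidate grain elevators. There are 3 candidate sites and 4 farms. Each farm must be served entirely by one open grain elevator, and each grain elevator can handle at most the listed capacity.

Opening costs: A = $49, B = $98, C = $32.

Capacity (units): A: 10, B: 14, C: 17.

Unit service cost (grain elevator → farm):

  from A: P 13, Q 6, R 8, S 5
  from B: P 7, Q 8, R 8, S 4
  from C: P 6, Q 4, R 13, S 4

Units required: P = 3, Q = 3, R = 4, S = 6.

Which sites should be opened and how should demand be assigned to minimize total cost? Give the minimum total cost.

Open {C}: P→C 6·3=18, Q→C 4·3=12, R→C 13·4=52, S→C 4·6=24.
Loads: C carries 16/17. Service 106; fixed 32; total 138.
Next best feasible plan costs 167.

Minimum total cost: 138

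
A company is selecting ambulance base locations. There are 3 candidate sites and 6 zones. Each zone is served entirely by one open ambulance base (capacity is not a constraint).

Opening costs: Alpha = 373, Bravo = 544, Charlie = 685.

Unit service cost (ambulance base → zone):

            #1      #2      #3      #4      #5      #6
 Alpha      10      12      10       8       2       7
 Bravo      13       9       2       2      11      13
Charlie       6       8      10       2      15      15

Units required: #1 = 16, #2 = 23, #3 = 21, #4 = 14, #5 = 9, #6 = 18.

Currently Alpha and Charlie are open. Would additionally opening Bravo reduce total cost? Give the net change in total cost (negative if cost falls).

No — net change +376 (cost rises by 376).

Current service cost with {Alpha, Charlie}: 662.
Adding Bravo: each zone re-picks its cheapest; new service cost 494, saving 168.
Extra fixed cost: 544. Net change = 544 − 168 = 376.
(Totals: 1720 → 2096.)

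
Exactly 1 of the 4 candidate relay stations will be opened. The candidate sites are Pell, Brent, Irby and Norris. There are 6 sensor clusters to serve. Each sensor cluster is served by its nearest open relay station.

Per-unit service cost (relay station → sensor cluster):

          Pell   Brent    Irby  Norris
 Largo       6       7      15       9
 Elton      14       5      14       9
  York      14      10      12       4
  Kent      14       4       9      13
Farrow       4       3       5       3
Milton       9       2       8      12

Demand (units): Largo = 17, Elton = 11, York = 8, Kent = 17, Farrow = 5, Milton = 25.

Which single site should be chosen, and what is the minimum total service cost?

Choose Brent only; total service cost 387.

With exactly 1 open, each sensor cluster uses its cheapest among the chosen.
{Brent}: Largo→Brent 7·17=119, Elton→Brent 5·11=55, York→Brent 10·8=80, Kent→Brent 4·17=68, Farrow→Brent 3·5=15, Milton→Brent 2·25=50. Service cost 387.
{Norris}: service cost 820
{Pell}: service cost 851
Among all 4 size-1 choices, {Brent} is lowest.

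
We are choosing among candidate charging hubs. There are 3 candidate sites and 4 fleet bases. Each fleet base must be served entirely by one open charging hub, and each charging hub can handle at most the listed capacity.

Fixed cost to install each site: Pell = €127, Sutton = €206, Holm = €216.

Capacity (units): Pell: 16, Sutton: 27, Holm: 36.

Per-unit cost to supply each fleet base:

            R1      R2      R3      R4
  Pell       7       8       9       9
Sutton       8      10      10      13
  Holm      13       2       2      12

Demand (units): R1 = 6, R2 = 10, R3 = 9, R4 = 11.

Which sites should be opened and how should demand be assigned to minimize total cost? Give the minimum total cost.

Open {Holm}: R1→Holm 13·6=78, R2→Holm 2·10=20, R3→Holm 2·9=18, R4→Holm 12·11=132.
Loads: Holm carries 36/36. Service 248; fixed 216; total 464.
Next best feasible plan costs 555.

Minimum total cost: 464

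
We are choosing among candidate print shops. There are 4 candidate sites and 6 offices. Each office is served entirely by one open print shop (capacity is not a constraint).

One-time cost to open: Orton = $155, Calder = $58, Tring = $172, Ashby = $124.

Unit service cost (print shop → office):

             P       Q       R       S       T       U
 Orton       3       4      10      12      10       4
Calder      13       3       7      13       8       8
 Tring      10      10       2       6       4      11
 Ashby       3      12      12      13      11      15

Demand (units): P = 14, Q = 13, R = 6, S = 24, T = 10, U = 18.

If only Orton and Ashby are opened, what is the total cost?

Total cost: 893

Each office is assigned to its cheapest site among the open ones.
{Orton, Ashby}: P→Orton 3·14=42, Q→Orton 4·13=52, R→Orton 10·6=60, S→Orton 12·24=288, T→Orton 10·10=100, U→Orton 4·18=72. Service 614; fixed 279; total 893.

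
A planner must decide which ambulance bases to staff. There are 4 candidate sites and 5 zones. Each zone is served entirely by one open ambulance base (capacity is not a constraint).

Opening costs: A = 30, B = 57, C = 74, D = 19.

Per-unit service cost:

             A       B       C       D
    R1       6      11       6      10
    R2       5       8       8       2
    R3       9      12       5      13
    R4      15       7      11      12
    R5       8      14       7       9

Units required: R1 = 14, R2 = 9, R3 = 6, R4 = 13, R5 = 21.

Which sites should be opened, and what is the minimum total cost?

For any fixed open set, each zone goes to its cheapest open site; total = fixed + service.
{C, D}: R1→C 6·14=84, R2→D 2·9=18, R3→C 5·6=30, R4→C 11·13=143, R5→C 7·21=147. Service 422; fixed 93; total 515.
{B, C, D}: service 370 + fixed 150 = 520
{A, B, D}: service 415 + fixed 106 = 521
{A, B, C, D}: service 370 + fixed 180 = 550
(All 15 nonempty subsets were checked; C and D is lowest.)

Open C and D; minimum total cost 515.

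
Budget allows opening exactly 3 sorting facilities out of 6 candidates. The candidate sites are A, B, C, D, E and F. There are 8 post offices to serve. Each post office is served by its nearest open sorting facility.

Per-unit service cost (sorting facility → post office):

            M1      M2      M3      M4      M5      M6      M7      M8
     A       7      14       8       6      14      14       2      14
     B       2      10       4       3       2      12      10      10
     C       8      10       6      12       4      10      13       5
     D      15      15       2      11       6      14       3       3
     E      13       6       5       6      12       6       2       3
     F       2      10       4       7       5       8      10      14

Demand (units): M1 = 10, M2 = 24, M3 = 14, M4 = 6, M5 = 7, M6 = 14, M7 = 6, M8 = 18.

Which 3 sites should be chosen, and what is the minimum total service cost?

Choose B, D and E; total service cost 374.

With exactly 3 open, each post office uses its cheapest among the chosen.
{B, D, E}: M1→B 2·10=20, M2→E 6·24=144, M3→D 2·14=28, M4→B 3·6=18, M5→B 2·7=14, M6→E 6·14=84, M7→E 2·6=12, M8→D 3·18=54. Service cost 374.
{A, B, E}: service cost 402
{B, C, E}: service cost 402
Among all 20 size-3 choices, {B, D, E} is lowest.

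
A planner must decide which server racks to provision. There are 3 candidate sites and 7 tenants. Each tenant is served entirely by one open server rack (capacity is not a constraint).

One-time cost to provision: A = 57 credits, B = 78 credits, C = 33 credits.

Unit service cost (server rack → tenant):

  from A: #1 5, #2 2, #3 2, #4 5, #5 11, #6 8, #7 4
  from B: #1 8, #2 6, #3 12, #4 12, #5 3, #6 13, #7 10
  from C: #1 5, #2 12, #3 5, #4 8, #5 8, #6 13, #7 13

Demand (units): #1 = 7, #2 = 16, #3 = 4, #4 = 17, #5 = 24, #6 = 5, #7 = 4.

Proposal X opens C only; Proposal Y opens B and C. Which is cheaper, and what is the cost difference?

Proposal Y is cheaper by 150.

Proposal X: {C}: #1→C 5·7=35, #2→C 12·16=192, #3→C 5·4=20, #4→C 8·17=136, #5→C 8·24=192, #6→C 13·5=65, #7→C 13·4=52. Service 692; fixed 33; total 725.
Proposal Y: {B, C}: #1→C 5·7=35, #2→B 6·16=96, #3→C 5·4=20, #4→C 8·17=136, #5→B 3·24=72, #6→B 13·5=65, #7→B 10·4=40. Service 464; fixed 111; total 575.
Difference: |725 − 575| = 150.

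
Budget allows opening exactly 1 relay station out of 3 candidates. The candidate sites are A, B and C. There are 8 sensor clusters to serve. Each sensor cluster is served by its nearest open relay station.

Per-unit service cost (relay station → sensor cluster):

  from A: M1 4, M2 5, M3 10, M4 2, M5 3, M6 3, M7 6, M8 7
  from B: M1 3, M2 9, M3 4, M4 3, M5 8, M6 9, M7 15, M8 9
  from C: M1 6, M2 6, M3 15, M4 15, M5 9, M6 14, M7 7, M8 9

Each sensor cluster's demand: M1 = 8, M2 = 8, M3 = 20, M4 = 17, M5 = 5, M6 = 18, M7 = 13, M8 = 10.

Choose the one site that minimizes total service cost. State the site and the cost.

Choose A only; total service cost 523.

With exactly 1 open, each sensor cluster uses its cheapest among the chosen.
{A}: M1→A 4·8=32, M2→A 5·8=40, M3→A 10·20=200, M4→A 2·17=34, M5→A 3·5=15, M6→A 3·18=54, M7→A 6·13=78, M8→A 7·10=70. Service cost 523.
{B}: service cost 714
{C}: service cost 1129
Among all 3 size-1 choices, {A} is lowest.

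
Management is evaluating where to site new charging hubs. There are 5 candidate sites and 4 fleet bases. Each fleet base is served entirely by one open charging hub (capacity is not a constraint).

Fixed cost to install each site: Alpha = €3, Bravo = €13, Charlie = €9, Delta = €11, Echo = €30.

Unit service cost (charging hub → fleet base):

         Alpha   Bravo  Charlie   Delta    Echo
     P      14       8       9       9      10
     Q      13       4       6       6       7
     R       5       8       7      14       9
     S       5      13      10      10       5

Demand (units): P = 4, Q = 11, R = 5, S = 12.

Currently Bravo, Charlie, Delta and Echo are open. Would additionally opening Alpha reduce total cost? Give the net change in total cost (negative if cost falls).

Yes — net change −7 (cost falls by 7).

Current service cost with {Bravo, Charlie, Delta, Echo}: 171.
Adding Alpha: each fleet base re-picks its cheapest; new service cost 161, saving 10.
Extra fixed cost: 3. Net change = 3 − 10 = -7.
(Totals: 234 → 227.)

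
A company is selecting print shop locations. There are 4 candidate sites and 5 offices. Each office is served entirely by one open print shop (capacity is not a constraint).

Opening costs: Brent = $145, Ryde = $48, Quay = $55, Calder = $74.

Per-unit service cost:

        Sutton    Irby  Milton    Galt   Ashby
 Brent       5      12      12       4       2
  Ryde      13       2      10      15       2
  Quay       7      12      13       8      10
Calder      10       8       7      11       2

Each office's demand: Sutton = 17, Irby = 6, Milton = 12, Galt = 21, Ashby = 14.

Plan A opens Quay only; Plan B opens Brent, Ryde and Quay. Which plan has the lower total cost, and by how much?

Plan A: {Quay}: Sutton→Quay 7·17=119, Irby→Quay 12·6=72, Milton→Quay 13·12=156, Galt→Quay 8·21=168, Ashby→Quay 10·14=140. Service 655; fixed 55; total 710.
Plan B: {Brent, Ryde, Quay}: Sutton→Brent 5·17=85, Irby→Ryde 2·6=12, Milton→Ryde 10·12=120, Galt→Brent 4·21=84, Ashby→Brent 2·14=28. Service 329; fixed 248; total 577.
Difference: |710 − 577| = 133.

Plan B is cheaper by 133.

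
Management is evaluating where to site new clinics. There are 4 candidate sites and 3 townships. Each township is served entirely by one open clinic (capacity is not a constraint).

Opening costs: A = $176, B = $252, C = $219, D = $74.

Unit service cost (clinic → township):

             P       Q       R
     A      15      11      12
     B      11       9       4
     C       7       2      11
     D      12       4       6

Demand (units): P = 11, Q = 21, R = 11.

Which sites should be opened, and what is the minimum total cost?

Open D only; minimum total cost 356.

For any fixed open set, each township goes to its cheapest open site; total = fixed + service.
{D}: P→D 12·11=132, Q→D 4·21=84, R→D 6·11=66. Service 282; fixed 74; total 356.
{C}: P→C 7·11=77, Q→C 2·21=42, R→C 11·11=121. Service 240; fixed 219; total 459.
{C, D}: service 185 + fixed 293 = 478
{A, B, C, D}: P→C 7·11=77, Q→C 2·21=42, R→B 4·11=44. Service 163; fixed 721; total 884.
No other subset beats 356.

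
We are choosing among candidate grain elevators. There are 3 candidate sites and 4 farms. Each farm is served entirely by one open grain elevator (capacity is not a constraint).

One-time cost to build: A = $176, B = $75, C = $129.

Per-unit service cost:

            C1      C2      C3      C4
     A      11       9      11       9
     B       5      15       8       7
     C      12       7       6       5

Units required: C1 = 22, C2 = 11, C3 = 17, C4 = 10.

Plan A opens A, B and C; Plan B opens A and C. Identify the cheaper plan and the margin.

Plan A: {A, B, C}: C1→B 5·22=110, C2→C 7·11=77, C3→C 6·17=102, C4→C 5·10=50. Service 339; fixed 380; total 719.
Plan B: {A, C}: C1→A 11·22=242, C2→C 7·11=77, C3→C 6·17=102, C4→C 5·10=50. Service 471; fixed 305; total 776.
Difference: |719 − 776| = 57.

Plan A is cheaper by 57.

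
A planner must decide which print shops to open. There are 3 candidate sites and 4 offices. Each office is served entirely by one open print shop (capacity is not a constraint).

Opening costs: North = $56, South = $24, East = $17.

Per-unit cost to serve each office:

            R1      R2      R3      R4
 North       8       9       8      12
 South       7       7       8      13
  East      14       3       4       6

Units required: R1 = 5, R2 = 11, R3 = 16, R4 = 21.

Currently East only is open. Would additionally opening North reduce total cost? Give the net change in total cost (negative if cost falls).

No — net change +26 (cost rises by 26).

Current service cost with {East}: 293.
Adding North: each office re-picks its cheapest; new service cost 263, saving 30.
Extra fixed cost: 56. Net change = 56 − 30 = 26.
(Totals: 310 → 336.)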